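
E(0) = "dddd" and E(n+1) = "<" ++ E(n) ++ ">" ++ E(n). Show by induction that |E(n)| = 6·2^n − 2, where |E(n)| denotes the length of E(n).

Base case: |E(0)| = 4, and 6·2^0 − 2 = 4.
Assume |E(r)| = 6·2^r − 2.
Then |E(r+1)| = 1 + |E(r)| + 1 + |E(r)| = 2|E(r)| + 2 = 2(6·2^r − 2) + 2 = 6·2^{r+1} − 4 + 2 = 6·2^{r+1} − 2.
So the formula holds for r+1, and by induction |E(n)| = 6·2^n − 2 for all n ≥ 0.

|E(n)| = 6·2^n − 2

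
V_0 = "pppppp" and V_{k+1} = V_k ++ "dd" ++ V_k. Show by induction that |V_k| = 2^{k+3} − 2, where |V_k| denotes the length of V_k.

Base case: |V_0| = 6, and 2^{0+3} − 2 = 6.
Assume |V_j| = 2^{j+3} − 2.
Then |V_{j+1}| = |V_j| + 2 + |V_j| = 2|V_j| + 2 = 2(2^{j+3} − 2) + 2 = 2^{j+1+3} − 4 + 2 = 2^{j+1+3} − 2.
By induction, |V_k| = 2^{k+3} − 2 for all k ≥ 0.

|V_k| = 2^{k+3} − 2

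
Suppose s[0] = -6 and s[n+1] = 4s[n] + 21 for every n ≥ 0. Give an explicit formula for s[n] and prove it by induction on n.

Claim: s[n] = 4^n − 7.

Base case: s[0] = -6, and 4^0 − 7 = 1 − 7 = -6.
Assume s[r] = 4^r − 7 for some r ≥ 0.
Then s[r+1] = 4s[r] + 21 = 4·(4^r − 7) + 21 = 4^{r+1} − 28 + 21 = 4^{r+1} − 7.
So the formula holds for r+1, and by induction s[n] = 4^n − 7 for all n ≥ 0.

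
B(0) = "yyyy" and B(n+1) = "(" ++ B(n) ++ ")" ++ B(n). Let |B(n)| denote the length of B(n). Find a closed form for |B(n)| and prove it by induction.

Claim: |B(n)| = 6·2^n − 2.

Base case: |B(0)| = 4, and 6·2^0 − 2 = 4.
Assume |B(k)| = 6·2^k − 2.
Then |B(k+1)| = 1 + |B(k)| + 1 + |B(k)| = 2|B(k)| + 2 = 2(6·2^k − 2) + 2 = 6·2^{k+1} − 4 + 2 = 6·2^{k+1} − 2.
Hence |B(n)| = 6·2^n − 2 for every n ≥ 0, by induction.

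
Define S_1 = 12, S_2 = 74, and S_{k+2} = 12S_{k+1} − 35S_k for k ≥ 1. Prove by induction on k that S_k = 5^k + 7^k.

Base cases: S_1 = 12 and 5^1 + 7^1 = 12; S_2 = 74 and 5^2 + 7^2 = 74.
Assume S_i = 5^i + 7^i for all 1 ≤ i ≤ j, where j ≥ 2.
Then S_{j+1} = 12S_j − 35S_{j−1} = 12·(5^j + 7^j) − 35·(5^{j−1} + 7^{j−1}) = (12·5 − 35)5^{j−1} + (12·7 − 35)7^{j−1} = 25·5^{j−1} + 49·7^{j−1} = 5^{j+1} + 7^{j+1}.
So the formula holds for j+1, and by strong induction S_k = 5^k + 7^k for all k ≥ 1.

S_k = 5^k + 7^k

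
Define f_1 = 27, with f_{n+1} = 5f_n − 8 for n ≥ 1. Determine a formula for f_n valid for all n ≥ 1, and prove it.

Claim: f_n = 5^{n+1} + 2.

Base case: f_1 = 27, and 5^{1+1} + 2 = 25 + 2 = 27.
Assume f_k = 5^{k+1} + 2 for some k ≥ 1.
Then f_{k+1} = 5f_k − 8 = 5·(5^{k+1} + 2) − 8 = 5^{k+2} + 10 − 8 = 5^{k+2} + 2.
So the formula holds for k+1, and by induction f_n = 5^{n+1} + 2 for all n ≥ 1.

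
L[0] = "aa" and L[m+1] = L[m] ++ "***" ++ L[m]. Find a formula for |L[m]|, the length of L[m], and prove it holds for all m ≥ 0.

Claim: |L[m]| = 5·2^m − 3.

Base case: |L[0]| = 2, and 5·2^0 − 3 = 2.
Assume |L[k]| = 5·2^k − 3.
Then |L[k+1]| = |L[k]| + 3 + |L[k]| = 2|L[k]| + 3 = 2(5·2^k − 3) + 3 = 5·2^{k+1} − 6 + 3 = 5·2^{k+1} − 3.
This completes the inductive step, so |L[m]| = 5·2^m − 3 for all m ≥ 0.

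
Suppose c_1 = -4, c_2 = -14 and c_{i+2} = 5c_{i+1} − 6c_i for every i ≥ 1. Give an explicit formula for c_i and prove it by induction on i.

Claim: c_i = 2^i − 2·3^i.

Base cases: c_1 = -4 and 2^1 − 2·3^1 = -4; c_2 = -14 and 2^2 − 2·3^2 = -14.
Assume c_j = 2^j − 2·3^j for all 1 ≤ j ≤ r, where r ≥ 2.
Then c_{r+1} = 5c_r − 6c_{r−1} = 5·(2^r − 2·3^r) − 6·(2^{r−1} − 2·3^{r−1}) = (5·2 − 6)2^{r−1} − 2·(5·3 − 6)3^{r−1} = 4·2^{r−1} − 18·3^{r−1} = 2^{r+1} − 2·3^{r+1}.
Hence c_i = 2^i − 2·3^i for every i ≥ 1, by strong induction.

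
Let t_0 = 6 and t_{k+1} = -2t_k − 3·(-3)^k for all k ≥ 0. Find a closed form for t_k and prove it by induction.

Claim: t_k = 3·(-2)^k + 3·(-3)^k.

Base case: t_0 = 6, and 3·(-2)^0 + 3·(-3)^0 = 3 + 3 = 6.
Assume t_j = 3·(-2)^j + 3·(-3)^j for some j ≥ 0.
Then t_{j+1} = -2t_j − 3·(-3)^j = -2·(3·(-2)^j + 3·(-3)^j) − 3·(-3)^j = 3·(-2)^{j+1} − 6·(-3)^j − 3·(-3)^j = 3·(-2)^{j+1} − 9·(-3)^j = 3·(-2)^{j+1} + 3·(-3)^{j+1}.
Hence t_k = 3·(-2)^k + 3·(-3)^k for every k ≥ 0, by induction.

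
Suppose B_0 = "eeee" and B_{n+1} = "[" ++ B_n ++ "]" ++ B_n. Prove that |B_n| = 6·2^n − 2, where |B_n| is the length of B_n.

Base case: |B_0| = 4, and 6·2^0 − 2 = 4.
Assume |B_m| = 6·2^m − 2.
Then |B_{m+1}| = 1 + |B_m| + 1 + |B_m| = 2|B_m| + 2 = 2(6·2^m − 2) + 2 = 6·2^{m+1} − 4 + 2 = 6·2^{m+1} − 2.
So the formula holds for m+1, and by induction |B_n| = 6·2^n − 2 for all n ≥ 0.

|B_n| = 6·2^n − 2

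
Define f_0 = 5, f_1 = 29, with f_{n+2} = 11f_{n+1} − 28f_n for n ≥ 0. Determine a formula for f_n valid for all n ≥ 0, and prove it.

Claim: f_n = 3·7^n + 2·4^n.

Base cases: f_0 = 5 and 3·7^0 + 2·4^0 = 5; f_1 = 29 and 3·7^1 + 2·4^1 = 29.
Assume f_j = 3·7^j + 2·4^j for all 0 ≤ j ≤ m, where m ≥ 1.
Then f_{m+1} = 11f_m − 28f_{m−1} = 11·(3·7^m + 2·4^m) − 28·(3·7^{m−1} + 2·4^{m−1}) = 3·(11·7 − 28)7^{m−1} + 2·(11·4 − 28)4^{m−1} = 147·7^{m−1} + 32·4^{m−1} = 3·7^{m+1} + 2·4^{m+1}.
So the formula holds for m+1, and by strong induction f_n = 3·7^n + 2·4^n for all n ≥ 0.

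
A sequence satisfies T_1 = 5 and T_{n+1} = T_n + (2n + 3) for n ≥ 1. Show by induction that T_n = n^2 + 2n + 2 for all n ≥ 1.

Base case: T_1 = 5, and 1^2 + 2·1 + 2 = 5.
Assume T_j = j^2 + 2j + 2.
Then T_{j+1} = T_j + (2j + 3) = (j^2 + 2j + 2) + (2j + 3) = j^2 + 4j + 5,
and (j+1)^2 + 2·(j+1) + 2 = j^2 + 4j + 5.
Hence T_n = n^2 + 2n + 2 for every n ≥ 1, by induction.

T_n = n^2 + 2n + 2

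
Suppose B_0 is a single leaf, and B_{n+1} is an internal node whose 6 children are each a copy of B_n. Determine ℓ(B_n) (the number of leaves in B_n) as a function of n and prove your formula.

Claim: ℓ(B_n) = 6^n.

Base case: ℓ(B_0) = 1, and 6^0 = 1.
Assume ℓ(B_r) = 6^r.
Then ℓ(B_{r+1}) = 6·ℓ(B_r) = 6·6^r = 6^{r+1}.
Hence ℓ(B_n) = 6^n for every n ≥ 0, by induction.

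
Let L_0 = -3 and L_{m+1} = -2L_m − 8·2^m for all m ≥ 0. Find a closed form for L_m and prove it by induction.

Claim: L_m = -(-2)^m − 2·2^m.

Base case: L_0 = -3, and -(-2)^0 − 2·2^0 = -1 − 2 = -3.
Assume L_j = -(-2)^j − 2·2^j for some j ≥ 0.
Then L_{j+1} = -2L_j − 8·2^j = -2·(-(-2)^j − 2·2^j) − 8·2^j = -(-2)^{j+1} + 4·2^j − 8·2^j = -(-2)^{j+1} − 4·2^j = -(-2)^{j+1} − 2·2^{j+1}.
So the formula holds for j+1, and by induction L_m = -(-2)^m − 2·2^m for all m ≥ 0.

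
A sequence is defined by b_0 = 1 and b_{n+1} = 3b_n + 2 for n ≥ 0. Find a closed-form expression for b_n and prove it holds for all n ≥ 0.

Claim: b_n = 2·3^n − 1.

Base case: b_0 = 1, and 2·3^0 − 1 = 2 − 1 = 1.
Assume b_k = 2·3^k − 1 for some k ≥ 0.
Then b_{k+1} = 3b_k + 2 = 3·(2·3^k − 1) + 2 = 6·3^k − 3 + 2 = 2·3^{k+1} − 1.
So the formula holds for k+1, and by induction b_n = 2·3^n − 1 for all n ≥ 0.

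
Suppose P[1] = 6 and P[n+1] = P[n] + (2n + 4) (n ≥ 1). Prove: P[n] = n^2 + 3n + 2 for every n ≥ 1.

Base case: P[1] = 6, and 1^2 + 3·1 + 2 = 6.
Assume P[k] = k^2 + 3k + 2.
Then P[k+1] = P[k] + (2k + 4) = (k^2 + 3k + 2) + (2k + 4) = k^2 + 5k + 6,
and (k+1)^2 + 3·(k+1) + 2 = k^2 + 5k + 6.
This completes the inductive step, so P[n] = n^2 + 3n + 2 for all n ≥ 1.

P[n] = n^2 + 3n + 2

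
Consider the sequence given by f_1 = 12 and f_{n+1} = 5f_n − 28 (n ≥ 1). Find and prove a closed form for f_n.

Claim: f_n = 5^n + 7.

Base case: f_1 = 12, and 5^1 + 7 = 5 + 7 = 12.
Assume f_j = 5^j + 7 for some j ≥ 1.
Then f_{j+1} = 5f_j − 28 = 5·(5^j + 7) − 28 = 5^{j+1} + 35 − 28 = 5^{j+1} + 7.
By induction, f_n = 5^n + 7 for all n ≥ 1.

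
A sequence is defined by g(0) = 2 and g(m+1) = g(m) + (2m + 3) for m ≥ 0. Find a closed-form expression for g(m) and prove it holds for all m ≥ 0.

Claim: g(m) = m^2 + 2m + 2.

Base case: g(0) = 2, and 0^2 + 2·0 + 2 = 2.
Assume g(j) = j^2 + 2j + 2.
Then g(j+1) = g(j) + (2j + 3) = (j^2 + 2j + 2) + (2j + 3) = j^2 + 4j + 5,
and (j+1)^2 + 2·(j+1) + 2 = j^2 + 4j + 5.
This completes the inductive step, so g(m) = m^2 + 2m + 2 for all m ≥ 0.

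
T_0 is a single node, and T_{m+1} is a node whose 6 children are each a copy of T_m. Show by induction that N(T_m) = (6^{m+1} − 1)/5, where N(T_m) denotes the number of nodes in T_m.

Base case: N(T_0) = 1, and (6^{0+1} − 1)/5 = 1.
Assume N(T_j) = (6^{j+1} − 1)/5.
Then N(T_{j+1}) = 1 + 6N(T_j) = 1 + 6·(6^{j+1} − 1)/5 = 1 + (6^{j+2} − 6)/5 = (5 + 6^{j+2} − 6)/5 = (6^{j+2} − 1)/5.
This completes the inductive step, so N(T_m) = (6^{m+1} − 1)/5 for all m ≥ 0.

N(T_m) = (6^{m+1} − 1)/5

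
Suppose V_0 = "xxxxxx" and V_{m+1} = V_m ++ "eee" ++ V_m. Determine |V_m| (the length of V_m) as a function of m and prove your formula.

Claim: |V_m| = 9·2^m − 3.

Base case: |V_0| = 6, and 9·2^0 − 3 = 6.
Assume |V_r| = 9·2^r − 3.
Then |V_{r+1}| = |V_r| + 3 + |V_r| = 2|V_r| + 3 = 2(9·2^r − 3) + 3 = 9·2^{r+1} − 6 + 3 = 9·2^{r+1} − 3.
By induction, |V_m| = 9·2^m − 3 for all m ≥ 0.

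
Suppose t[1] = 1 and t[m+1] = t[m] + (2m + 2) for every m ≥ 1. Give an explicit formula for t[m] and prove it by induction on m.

Claim: t[m] = m^2 + m − 1.

Base case: t[1] = 1, and 1^2 + 1 − 1 = 1.
Assume t[r] = r^2 + r − 1.
Then t[r+1] = t[r] + (2r + 2) = (r^2 + r − 1) + (2r + 2) = r^2 + 3r + 1,
and (r+1)^2 + (r+1) − 1 = r^2 + 3r + 1.
By induction, t[m] = m^2 + m − 1 for all m ≥ 1.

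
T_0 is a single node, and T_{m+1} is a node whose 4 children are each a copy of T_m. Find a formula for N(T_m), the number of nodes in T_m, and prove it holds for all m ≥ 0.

Claim: N(T_m) = (4^{m+1} − 1)/3.

Base case: N(T_0) = 1, and (4^{0+1} − 1)/3 = 1.
Assume N(T_r) = (4^{r+1} − 1)/3.
Then N(T_{r+1}) = 1 + 4N(T_r) = 1 + 4·(4^{r+1} − 1)/3 = 1 + (4^{r+2} − 4)/3 = (3 + 4^{r+2} − 4)/3 = (4^{r+2} − 1)/3.
This completes the inductive step, so N(T_m) = (4^{m+1} − 1)/3 for all m ≥ 0.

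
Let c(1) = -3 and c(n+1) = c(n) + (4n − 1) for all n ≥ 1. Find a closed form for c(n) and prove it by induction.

Claim: c(n) = 2n^2 − 3n − 2.

Base case: c(1) = -3, and 2·1^2 − 3·1 − 2 = -3.
Assume c(m) = 2m^2 − 3m − 2.
Then c(m+1) = c(m) + (4m − 1) = (2m^2 − 3m − 2) + (4m − 1) = 2m^2 + m − 3,
and 2·(m+1)^2 − 3·(m+1) − 2 = 2m^2 + m − 3.
By induction, c(n) = 2n^2 − 3n − 2 for all n ≥ 1.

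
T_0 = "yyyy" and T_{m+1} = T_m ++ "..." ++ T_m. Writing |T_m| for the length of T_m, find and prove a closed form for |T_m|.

Claim: |T_m| = 7·2^m − 3.

Base case: |T_0| = 4, and 7·2^0 − 3 = 4.
Assume |T_r| = 7·2^r − 3.
Then |T_{r+1}| = |T_r| + 3 + |T_r| = 2|T_r| + 3 = 2(7·2^r − 3) + 3 = 7·2^{r+1} − 6 + 3 = 7·2^{r+1} − 3.
Hence |T_m| = 7·2^m − 3 for every m ≥ 0, by induction.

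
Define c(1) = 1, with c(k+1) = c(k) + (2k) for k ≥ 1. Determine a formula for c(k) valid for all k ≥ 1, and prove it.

Claim: c(k) = k^2 − k + 1.

Base case: c(1) = 1, and 1^2 − 1 + 1 = 1.
Assume c(j) = j^2 − j + 1.
Then c(j+1) = c(j) + (2j) = (j^2 − j + 1) + (2j) = j^2 + j + 1,
and (j+1)^2 − (j+1) + 1 = j^2 + j + 1.
By induction, c(k) = k^2 − k + 1 for all k ≥ 1.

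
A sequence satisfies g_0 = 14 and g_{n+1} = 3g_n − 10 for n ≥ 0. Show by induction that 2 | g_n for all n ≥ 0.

Base case: g_0 = 14 = 2·7, so 2 | g_0.
Assume 2 | g_m, so g_m = 2t for some integer t.
Then g_{m+1} = 3g_m − 10 = 3·(2t) − 10 = 2(3t − 5), so 2 | g_{m+1}.
This completes the inductive step, so 2 | g_n for all n ≥ 0.

2 | g_n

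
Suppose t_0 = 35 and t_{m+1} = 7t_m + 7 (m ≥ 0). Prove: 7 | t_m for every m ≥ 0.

Base case: t_0 = 35 = 7·5, so 7 | t_0.
Assume 7 | t_j, so t_j = 7s for some integer s.
Then t_{j+1} = 7t_j + 7 = 7·(7s) + 7 = 7(7s + 1), so 7 | t_{j+1}.
This completes the inductive step, so 7 | t_m for all m ≥ 0.

7 | t_m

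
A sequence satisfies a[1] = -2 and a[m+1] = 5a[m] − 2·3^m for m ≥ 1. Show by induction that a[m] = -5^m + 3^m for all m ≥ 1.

Base case: a[1] = -2, and -5^1 + 3^1 = -5 + 3 = -2.
Assume a[j] = -5^j + 3^j for some j ≥ 1.
Then a[j+1] = 5a[j] − 2·3^j = 5·(-5^j + 3^j) − 2·3^j = -5^{j+1} + 5·3^j − 2·3^j = -5^{j+1} + 3·3^j = -5^{j+1} + 3^{j+1}.
By induction, a[m] = -5^m + 3^m for all m ≥ 1.

a[m] = -5^m + 3^m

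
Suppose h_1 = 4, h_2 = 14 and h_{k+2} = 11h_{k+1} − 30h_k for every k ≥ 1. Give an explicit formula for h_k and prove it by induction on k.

Claim: h_k = 2·5^k − 6^k.

Base cases: h_1 = 4 and 2·5^1 − 6^1 = 4; h_2 = 14 and 2·5^2 − 6^2 = 14.
Assume h_j = 2·5^j − 6^j for all 1 ≤ j ≤ m, where m ≥ 2.
Then h_{m+1} = 11h_m − 30h_{m−1} = 11·(2·5^m − 6^m) − 30·(2·5^{m−1} − 6^{m−1}) = 2·(11·5 − 30)5^{m−1} − (11·6 − 30)6^{m−1} = 50·5^{m−1} − 36·6^{m−1} = 2·5^{m+1} − 6^{m+1}.
So the formula holds for m+1, and by strong induction h_k = 2·5^k − 6^k for all k ≥ 1.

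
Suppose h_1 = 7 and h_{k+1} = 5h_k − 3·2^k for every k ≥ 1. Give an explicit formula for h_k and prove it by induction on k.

Claim: h_k = 5^k + 2^k.

Base case: h_1 = 7, and 5^1 + 2^1 = 5 + 2 = 7.
Assume h_r = 5^r + 2^r for some r ≥ 1.
Then h_{r+1} = 5h_r − 3·2^r = 5·(5^r + 2^r) − 3·2^r = 5^{r+1} + 5·2^r − 3·2^r = 5^{r+1} + 2·2^r = 5^{r+1} + 2^{r+1}.
So the formula holds for r+1, and by induction h_k = 5^k + 2^k for all k ≥ 1.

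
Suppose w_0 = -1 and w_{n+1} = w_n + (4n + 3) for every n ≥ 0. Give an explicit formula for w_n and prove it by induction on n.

Claim: w_n = 2n^2 + n − 1.

Base case: w_0 = -1, and 2·0^2 + 0 − 1 = -1.
Assume w_k = 2k^2 + k − 1.
Then w_{k+1} = w_k + (4k + 3) = (2k^2 + k − 1) + (4k + 3) = 2k^2 + 5k + 2,
and 2·(k+1)^2 + (k+1) − 1 = 2k^2 + 5k + 2.
By induction, w_n = 2n^2 + n − 1 for all n ≥ 0.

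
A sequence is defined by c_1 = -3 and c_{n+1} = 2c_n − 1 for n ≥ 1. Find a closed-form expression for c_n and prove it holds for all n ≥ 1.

Claim: c_n = -2^{n+1} + 1.

Base case: c_1 = -3, and -2^{1+1} + 1 = -4 + 1 = -3.
Assume c_r = -2^{r+1} + 1 for some r ≥ 1.
Then c_{r+1} = 2c_r − 1 = 2·(-2^{r+1} + 1) − 1 = -2^{r+2} + 2 − 1 = -2^{r+2} + 1.
So the formula holds for r+1, and by induction c_n = -2^{n+1} + 1 for all n ≥ 1.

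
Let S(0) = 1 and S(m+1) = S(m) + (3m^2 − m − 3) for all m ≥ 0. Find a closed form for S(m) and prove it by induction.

Claim: S(m) = m^3 − 2m^2 − 2m + 1.

Base case: S(0) = 1, and 0^3 − 2·0^2 − 2·0 + 1 = 1.
Assume S(j) = j^3 − 2j^2 − 2j + 1.
Then S(j+1) = S(j) + (3j^2 − j − 3) = (j^3 − 2j^2 − 2j + 1) + (3j^2 − j − 3) = j^3 + j^2 − 3j − 2,
and (j+1)^3 − 2·(j+1)^2 − 2·(j+1) + 1 = j^3 + j^2 − 3j − 2.
This completes the inductive step, so S(m) = m^3 − 2m^2 − 2m + 1 for all m ≥ 0.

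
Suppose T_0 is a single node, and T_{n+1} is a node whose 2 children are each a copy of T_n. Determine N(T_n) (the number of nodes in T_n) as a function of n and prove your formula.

Claim: N(T_n) = 2^{n+1} − 1.

Base case: N(T_0) = 1, and 2^{0+1} − 1 = 1.
Assume N(T_r) = 2^{r+1} − 1.
Then N(T_{r+1}) = 1 + 2N(T_r) = 1 + 2(2^{r+1} − 1) = 2^{r+2} − 2 + 1 = 2^{r+2} − 1.
This completes the inductive step, so N(T_n) = 2^{n+1} − 1 for all n ≥ 0.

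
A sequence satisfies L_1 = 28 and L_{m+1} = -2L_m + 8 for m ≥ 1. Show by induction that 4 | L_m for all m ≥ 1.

Base case: L_1 = 28 = 4·7, so 4 | L_1.
Assume 4 | L_j, so L_j = 4t for some integer t.
Then L_{j+1} = -2L_j + 8 = -2·(4t) + 8 = 4(-2t + 2), so 4 | L_{j+1}.
This completes the inductive step, so 4 | L_m for all m ≥ 1.

4 | L_m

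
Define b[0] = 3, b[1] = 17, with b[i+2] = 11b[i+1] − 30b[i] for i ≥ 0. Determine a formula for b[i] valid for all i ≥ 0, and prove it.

Claim: b[i] = 5^i + 2·6^i.

Base cases: b[0] = 3 and 5^0 + 2·6^0 = 3; b[1] = 17 and 5^1 + 2·6^1 = 17.
Assume b[j] = 5^j + 2·6^j for all 0 ≤ j ≤ k, where k ≥ 1.
Then b[k+1] = 11b[k] − 30b[k−1] = 11·(5^k + 2·6^k) − 30·(5^{k−1} + 2·6^{k−1}) = (11·5 − 30)5^{k−1} + 2·(11·6 − 30)6^{k−1} = 25·5^{k−1} + 72·6^{k−1} = 5^{k+1} + 2·6^{k+1}.
Hence b[i] = 5^i + 2·6^i for every i ≥ 0, by strong induction.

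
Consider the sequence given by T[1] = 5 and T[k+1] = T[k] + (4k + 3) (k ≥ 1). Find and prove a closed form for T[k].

Claim: T[k] = 2k^2 + k + 2.

Base case: T[1] = 5, and 2·1^2 + 1 + 2 = 5.
Assume T[m] = 2m^2 + m + 2.
Then T[m+1] = T[m] + (4m + 3) = (2m^2 + m + 2) + (4m + 3) = 2m^2 + 5m + 5,
and 2·(m+1)^2 + (m+1) + 2 = 2m^2 + 5m + 5.
Hence T[k] = 2k^2 + k + 2 for every k ≥ 1, by induction.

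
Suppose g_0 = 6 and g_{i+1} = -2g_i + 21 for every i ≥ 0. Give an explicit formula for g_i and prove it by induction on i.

Claim: g_i = -(-2)^i + 7.

Base case: g_0 = 6, and -(-2)^0 + 7 = -1 + 7 = 6.
Assume g_r = -(-2)^r + 7 for some r ≥ 0.
Then g_{r+1} = -2g_r + 21 = -2·(-(-2)^r + 7) + 21 = 2·(-2)^r − 14 + 21 = -(-2)^{r+1} + 7.
Hence g_i = -(-2)^i + 7 for every i ≥ 0, by induction.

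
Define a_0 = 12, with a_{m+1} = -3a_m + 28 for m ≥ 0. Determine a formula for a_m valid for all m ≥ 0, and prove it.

Claim: a_m = 5·(-3)^m + 7.

Base case: a_0 = 12, and 5·(-3)^0 + 7 = 5 + 7 = 12.
Assume a_k = 5·(-3)^k + 7 for some k ≥ 0.
Then a_{k+1} = -3a_k + 28 = -3·(5·(-3)^k + 7) + 28 = -15·(-3)^k − 21 + 28 = 5·(-3)^{k+1} + 7.
By induction, a_m = 5·(-3)^m + 7 for all m ≥ 0.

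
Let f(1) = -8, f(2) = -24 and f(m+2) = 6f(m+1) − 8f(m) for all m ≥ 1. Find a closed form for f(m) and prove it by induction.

Claim: f(m) = -4^m − 2·2^m.

Base cases: f(1) = -8 and -4^1 − 2·2^1 = -8; f(2) = -24 and -4^2 − 2·2^2 = -24.
Assume f(j) = -4^j − 2·2^j for all 1 ≤ j ≤ k, where k ≥ 2.
Then f(k+1) = 6f(k) − 8f(k−1) = 6·(-4^k − 2·2^k) − 8·(-4^{k−1} − 2·2^{k−1}) = -(6·4 − 8)4^{k−1} − 2·(6·2 − 8)2^{k−1} = -16·4^{k−1} − 8·2^{k−1} = -4^{k+1} − 2·2^{k+1}.
Hence f(m) = -4^m − 2·2^m for every m ≥ 1, by strong induction.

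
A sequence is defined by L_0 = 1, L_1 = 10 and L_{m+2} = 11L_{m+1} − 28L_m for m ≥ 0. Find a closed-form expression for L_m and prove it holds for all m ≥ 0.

Claim: L_m = -4^m + 2·7^m.

Base cases: L_0 = 1 and -4^0 + 2·7^0 = 1; L_1 = 10 and -4^1 + 2·7^1 = 10.
Assume L_i = -4^i + 2·7^i for all 0 ≤ i ≤ j, where j ≥ 1.
Then L_{j+1} = 11L_j − 28L_{j−1} = 11·(-4^j + 2·7^j) − 28·(-4^{j−1} + 2·7^{j−1}) = -(11·4 − 28)4^{j−1} + 2·(11·7 − 28)7^{j−1} = -16·4^{j−1} + 98·7^{j−1} = -4^{j+1} + 2·7^{j+1}.
Hence L_m = -4^m + 2·7^m for every m ≥ 0, by strong induction.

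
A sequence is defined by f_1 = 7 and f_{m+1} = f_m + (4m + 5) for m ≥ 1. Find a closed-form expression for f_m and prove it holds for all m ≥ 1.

Claim: f_m = 2m^2 + 3m + 2.

Base case: f_1 = 7, and 2·1^2 + 3·1 + 2 = 7.
Assume f_r = 2r^2 + 3r + 2.
Then f_{r+1} = f_r + (4r + 5) = (2r^2 + 3r + 2) + (4r + 5) = 2r^2 + 7r + 7,
and 2·(r+1)^2 + 3·(r+1) + 2 = 2r^2 + 7r + 7.
By induction, f_m = 2m^2 + 3m + 2 for all m ≥ 1.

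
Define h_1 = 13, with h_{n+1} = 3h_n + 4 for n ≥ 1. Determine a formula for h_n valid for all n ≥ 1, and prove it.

Claim: h_n = 5·3^n − 2.

Base case: h_1 = 13, and 5·3^1 − 2 = 15 − 2 = 13.
Assume h_k = 5·3^k − 2 for some k ≥ 1.
Then h_{k+1} = 3h_k + 4 = 3·(5·3^k − 2) + 4 = 15·3^k − 6 + 4 = 5·3^{k+1} − 2.
So the formula holds for k+1, and by induction h_n = 5·3^n − 2 for all n ≥ 1.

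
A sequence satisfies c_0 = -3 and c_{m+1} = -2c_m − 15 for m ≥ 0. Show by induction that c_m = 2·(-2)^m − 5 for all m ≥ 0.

Base case: c_0 = -3, and 2·(-2)^0 − 5 = 2 − 5 = -3.
Assume c_j = 2·(-2)^j − 5 for some j ≥ 0.
Then c_{j+1} = -2c_j − 15 = -2·(2·(-2)^j − 5) − 15 = -4·(-2)^j + 10 − 15 = 2·(-2)^{j+1} − 5.
Hence c_m = 2·(-2)^m − 5 for every m ≥ 0, by induction.

c_m = 2·(-2)^m − 5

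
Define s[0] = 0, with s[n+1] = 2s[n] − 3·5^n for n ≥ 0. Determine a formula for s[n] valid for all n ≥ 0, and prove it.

Claim: s[n] = 2^n − 5^n.

Base case: s[0] = 0, and 2^0 − 5^0 = 1 − 1 = 0.
Assume s[m] = 2^m − 5^m for some m ≥ 0.
Then s[m+1] = 2s[m] − 3·5^m = 2·(2^m − 5^m) − 3·5^m = 2^{m+1} − 2·5^m − 3·5^m = 2^{m+1} − 5·5^m = 2^{m+1} − 5^{m+1}.
So the formula holds for m+1, and by induction s[n] = 2^n − 5^n for all n ≥ 0.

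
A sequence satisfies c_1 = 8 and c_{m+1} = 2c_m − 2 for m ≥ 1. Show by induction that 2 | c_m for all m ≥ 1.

Base case: c_1 = 8 = 2·4, so 2 | c_1.
Assume 2 | c_k, so c_k = 2t for some integer t.
Then c_{k+1} = 2c_k − 2 = 2·(2t) − 2 = 2(2t − 1), so 2 | c_{k+1}.
Hence 2 | c_m for every m ≥ 1, by induction.

2 | c_m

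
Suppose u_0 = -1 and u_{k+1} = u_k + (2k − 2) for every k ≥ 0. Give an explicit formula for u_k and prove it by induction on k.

Claim: u_k = k^2 − 3k − 1.

Base case: u_0 = -1, and 0^2 − 3·0 − 1 = -1.
Assume u_j = j^2 − 3j − 1.
Then u_{j+1} = u_j + (2j − 2) = (j^2 − 3j − 1) + (2j − 2) = j^2 − j − 3,
and (j+1)^2 − 3·(j+1) − 1 = j^2 − j − 3.
By induction, u_k = k^2 − 3k − 1 for all k ≥ 0.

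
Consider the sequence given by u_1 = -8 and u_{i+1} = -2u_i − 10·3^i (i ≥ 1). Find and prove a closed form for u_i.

Claim: u_i = (-2)^i − 2·3^i.

Base case: u_1 = -8, and (-2)^1 − 2·3^1 = -2 − 6 = -8.
Assume u_k = (-2)^k − 2·3^k for some k ≥ 1.
Then u_{k+1} = -2u_k − 10·3^k = -2·((-2)^k − 2·3^k) − 10·3^k = (-2)^{k+1} + 4·3^k − 10·3^k = (-2)^{k+1} − 6·3^k = (-2)^{k+1} − 2·3^{k+1}.
By induction, u_i = (-2)^i − 2·3^i for all i ≥ 1.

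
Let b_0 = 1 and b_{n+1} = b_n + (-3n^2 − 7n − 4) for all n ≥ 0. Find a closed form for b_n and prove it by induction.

Claim: b_n = -n^3 − 2n^2 − n + 1.

Base case: b_0 = 1, and -0^3 − 2·0^2 − 0 + 1 = 1.
Assume b_k = -k^3 − 2k^2 − k + 1.
Then b_{k+1} = b_k + (-3k^2 − 7k − 4) = (-k^3 − 2k^2 − k + 1) + (-3k^2 − 7k − 4) = -k^3 − 5k^2 − 8k − 3,
and -(k+1)^3 − 2·(k+1)^2 − (k+1) + 1 = -k^3 − 5k^2 − 8k − 3.
This completes the inductive step, so b_n = -n^3 − 2n^2 − n + 1 for all n ≥ 0.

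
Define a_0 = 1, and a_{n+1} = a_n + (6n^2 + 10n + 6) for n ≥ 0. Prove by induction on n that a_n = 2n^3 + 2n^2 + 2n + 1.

Base case: a_0 = 1, and 2·0^3 + 2·0^2 + 2·0 + 1 = 1.
Assume a_k = 2k^3 + 2k^2 + 2k + 1.
Then a_{k+1} = a_k + (6k^2 + 10k + 6) = (2k^3 + 2k^2 + 2k + 1) + (6k^2 + 10k + 6) = 2k^3 + 8k^2 + 12k + 7,
and 2·(k+1)^3 + 2·(k+1)^2 + 2·(k+1) + 1 = 2k^3 + 8k^2 + 12k + 7.
Hence a_n = 2n^3 + 2n^2 + 2n + 1 for every n ≥ 0, by induction.

a_n = 2n^3 + 2n^2 + 2n + 1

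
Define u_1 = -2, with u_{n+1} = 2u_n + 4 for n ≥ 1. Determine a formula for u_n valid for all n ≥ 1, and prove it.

Claim: u_n = 2^n − 4.

Base case: u_1 = -2, and 2^1 − 4 = 2 − 4 = -2.
Assume u_j = 2^j − 4 for some j ≥ 1.
Then u_{j+1} = 2u_j + 4 = 2·(2^j − 4) + 4 = 2^{j+1} − 8 + 4 = 2^{j+1} − 4.
This completes the inductive step, so u_n = 2^n − 4 for all n ≥ 1.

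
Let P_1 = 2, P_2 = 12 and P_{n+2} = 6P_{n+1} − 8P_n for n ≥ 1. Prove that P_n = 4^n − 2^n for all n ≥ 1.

Base cases: P_1 = 2 and 4^1 − 2^1 = 2; P_2 = 12 and 4^2 − 2^2 = 12.
Assume P_j = 4^j − 2^j for all 1 ≤ j ≤ r, where r ≥ 2.
Then P_{r+1} = 6P_r − 8P_{r−1} = 6·(4^r − 2^r) − 8·(4^{r−1} − 2^{r−1}) = (6·4 − 8)4^{r−1} − (6·2 − 8)2^{r−1} = 16·4^{r−1} − 4·2^{r−1} = 4^{r+1} − 2^{r+1}.
This completes the inductive step, so P_n = 4^n − 2^n for all n ≥ 1.

P_n = 4^n − 2^n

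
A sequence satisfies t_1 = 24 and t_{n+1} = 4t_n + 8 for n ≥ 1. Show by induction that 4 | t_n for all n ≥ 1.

Base case: t_1 = 24 = 4·6, so 4 | t_1.
Assume 4 | t_k, so t_k = 4s for some integer s.
Then t_{k+1} = 4t_k + 8 = 4·(4s) + 8 = 4(4s + 2), so 4 | t_{k+1}.
So the property holds for k+1, and by induction 4 | t_n for all n ≥ 1.

4 | t_n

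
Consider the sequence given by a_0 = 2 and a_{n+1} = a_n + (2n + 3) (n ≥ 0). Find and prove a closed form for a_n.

Claim: a_n = n^2 + 2n + 2.

Base case: a_0 = 2, and 0^2 + 2·0 + 2 = 2.
Assume a_m = m^2 + 2m + 2.
Then a_{m+1} = a_m + (2m + 3) = (m^2 + 2m + 2) + (2m + 3) = m^2 + 4m + 5,
and (m+1)^2 + 2·(m+1) + 2 = m^2 + 4m + 5.
Hence a_n = n^2 + 2n + 2 for every n ≥ 0, by induction.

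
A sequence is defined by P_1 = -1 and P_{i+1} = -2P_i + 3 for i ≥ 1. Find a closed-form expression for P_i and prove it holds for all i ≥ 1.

Claim: P_i = (-2)^i + 1.

Base case: P_1 = -1, and (-2)^1 + 1 = -2 + 1 = -1.
Assume P_j = (-2)^j + 1 for some j ≥ 1.
Then P_{j+1} = -2P_j + 3 = -2·((-2)^j + 1) + 3 = -2·(-2)^j − 2 + 3 = (-2)^{j+1} + 1.
Hence P_i = (-2)^i + 1 for every i ≥ 1, by induction.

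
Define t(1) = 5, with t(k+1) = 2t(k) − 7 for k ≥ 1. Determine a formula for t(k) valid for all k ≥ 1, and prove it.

Claim: t(k) = -2^k + 7.

Base case: t(1) = 5, and -2^1 + 7 = -2 + 7 = 5.
Assume t(r) = -2^r + 7 for some r ≥ 1.
Then t(r+1) = 2t(r) − 7 = 2·(-2^r + 7) − 7 = -2^{r+1} + 14 − 7 = -2^{r+1} + 7.
Hence t(k) = -2^k + 7 for every k ≥ 1, by induction.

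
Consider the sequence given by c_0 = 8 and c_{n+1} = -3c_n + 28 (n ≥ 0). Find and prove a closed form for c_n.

Claim: c_n = (-3)^n + 7.

Base case: c_0 = 8, and (-3)^0 + 7 = 1 + 7 = 8.
Assume c_r = (-3)^r + 7 for some r ≥ 0.
Then c_{r+1} = -3c_r + 28 = -3·((-3)^r + 7) + 28 = -3·(-3)^r − 21 + 28 = (-3)^{r+1} + 7.
So the formula holds for r+1, and by induction c_n = (-3)^n + 7 for all n ≥ 0.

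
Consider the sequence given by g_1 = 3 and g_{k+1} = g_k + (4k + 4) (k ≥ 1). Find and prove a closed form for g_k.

Claim: g_k = 2k^2 + 2k − 1.

Base case: g_1 = 3, and 2·1^2 + 2·1 − 1 = 3.
Assume g_r = 2r^2 + 2r − 1.
Then g_{r+1} = g_r + (4r + 4) = (2r^2 + 2r − 1) + (4r + 4) = 2r^2 + 6r + 3,
and 2·(r+1)^2 + 2·(r+1) − 1 = 2r^2 + 6r + 3.
By induction, g_k = 2k^2 + 2k − 1 for all k ≥ 1.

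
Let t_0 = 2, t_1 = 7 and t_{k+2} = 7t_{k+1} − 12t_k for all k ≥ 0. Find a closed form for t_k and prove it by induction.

Claim: t_k = 4^k + 3^k.

Base cases: t_0 = 2 and 4^0 + 3^0 = 2; t_1 = 7 and 4^1 + 3^1 = 7.
Assume t_j = 4^j + 3^j for all 0 ≤ j ≤ r, where r ≥ 1.
Then t_{r+1} = 7t_r − 12t_{r−1} = 7·(4^r + 3^r) − 12·(4^{r−1} + 3^{r−1}) = (7·4 − 12)4^{r−1} + (7·3 − 12)3^{r−1} = 16·4^{r−1} + 9·3^{r−1} = 4^{r+1} + 3^{r+1}.
Hence t_k = 4^k + 3^k for every k ≥ 0, by strong induction.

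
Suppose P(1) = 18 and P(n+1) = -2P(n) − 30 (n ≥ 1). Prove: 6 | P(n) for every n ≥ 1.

Base case: P(1) = 18 = 6·3, so 6 | P(1).
Assume 6 | P(r), so P(r) = 6t for some integer t.
Then P(r+1) = -2P(r) − 30 = -2·(6t) − 30 = 6(-2t − 5), so 6 | P(r+1).
Hence 6 | P(n) for every n ≥ 1, by induction.

6 | P(n)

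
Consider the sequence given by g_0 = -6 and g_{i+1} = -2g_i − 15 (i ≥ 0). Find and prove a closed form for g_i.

Claim: g_i = -(-2)^i − 5.

Base case: g_0 = -6, and -(-2)^0 − 5 = -1 − 5 = -6.
Assume g_j = -(-2)^j − 5 for some j ≥ 0.
Then g_{j+1} = -2g_j − 15 = -2·(-(-2)^j − 5) − 15 = 2·(-2)^j + 10 − 15 = -(-2)^{j+1} − 5.
Hence g_i = -(-2)^i − 5 for every i ≥ 0, by induction.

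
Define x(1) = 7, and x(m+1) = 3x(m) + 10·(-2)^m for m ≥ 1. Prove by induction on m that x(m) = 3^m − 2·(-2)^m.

Base case: x(1) = 7, and 3^1 − 2·(-2)^1 = 3 + 4 = 7.
Assume x(k) = 3^k − 2·(-2)^k for some k ≥ 1.
Then x(k+1) = 3x(k) + 10·(-2)^k = 3·(3^k − 2·(-2)^k) + 10·(-2)^k = 3^{k+1} − 6·(-2)^k + 10·(-2)^k = 3^{k+1} + 4·(-2)^k = 3^{k+1} − 2·(-2)^{k+1}.
This completes the inductive step, so x(m) = 3^m − 2·(-2)^m for all m ≥ 1.

x(m) = 3^m − 2·(-2)^m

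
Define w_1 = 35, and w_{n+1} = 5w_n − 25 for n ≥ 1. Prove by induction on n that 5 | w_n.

Base case: w_1 = 35 = 5·7, so 5 | w_1.
Assume 5 | w_k, so w_k = 5t for some integer t.
Then w_{k+1} = 5w_k − 25 = 5·(5t) − 25 = 5(5t − 5), so 5 | w_{k+1}.
Hence 5 | w_n for every n ≥ 1, by induction.

5 | w_n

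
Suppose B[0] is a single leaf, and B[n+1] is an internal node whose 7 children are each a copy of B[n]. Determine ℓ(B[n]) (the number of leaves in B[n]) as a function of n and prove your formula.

Claim: ℓ(B[n]) = 7^n.

Base case: ℓ(B[0]) = 1, and 7^0 = 1.
Assume ℓ(B[r]) = 7^r.
Then ℓ(B[r+1]) = 7·ℓ(B[r]) = 7·7^r = 7^{r+1}.
By induction, ℓ(B[n]) = 7^n for all n ≥ 0.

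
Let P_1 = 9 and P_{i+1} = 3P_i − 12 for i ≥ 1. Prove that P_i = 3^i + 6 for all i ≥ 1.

Base case: P_1 = 9, and 3^1 + 6 = 3 + 6 = 9.
Assume P_j = 3^j + 6 for some j ≥ 1.
Then P_{j+1} = 3P_j − 12 = 3·(3^j + 6) − 12 = 3^{j+1} + 18 − 12 = 3^{j+1} + 6.
By induction, P_i = 3^i + 6 for all i ≥ 1.

P_i = 3^i + 6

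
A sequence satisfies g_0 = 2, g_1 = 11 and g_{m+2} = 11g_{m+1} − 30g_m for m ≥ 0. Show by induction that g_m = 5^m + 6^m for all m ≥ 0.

Base cases: g_0 = 2 and 5^0 + 6^0 = 2; g_1 = 11 and 5^1 + 6^1 = 11.
Assume g_j = 5^j + 6^j for all 0 ≤ j ≤ r, where r ≥ 1.
Then g_{r+1} = 11g_r − 30g_{r−1} = 11·(5^r + 6^r) − 30·(5^{r−1} + 6^{r−1}) = (11·5 − 30)5^{r−1} + (11·6 − 30)6^{r−1} = 25·5^{r−1} + 36·6^{r−1} = 5^{r+1} + 6^{r+1}.
By strong induction, g_m = 5^m + 6^m for all m ≥ 0.

g_m = 5^m + 6^m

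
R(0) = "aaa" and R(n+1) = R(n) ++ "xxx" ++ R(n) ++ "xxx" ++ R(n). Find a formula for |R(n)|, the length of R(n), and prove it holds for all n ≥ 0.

Claim: |R(n)| = 6·3^n − 3.

Base case: |R(0)| = 3, and 6·3^0 − 3 = 3.
Assume |R(k)| = 6·3^k − 3.
Then |R(k+1)| = 3|R(k)| + 6 = 3(6·3^k − 3) + 6 = 6·3^{k+1} − 9 + 6 = 6·3^{k+1} − 3.
This completes the inductive step, so |R(n)| = 6·3^n − 3 for all n ≥ 0.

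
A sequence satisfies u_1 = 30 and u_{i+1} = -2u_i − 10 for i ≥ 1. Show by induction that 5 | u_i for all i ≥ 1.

Base case: u_1 = 30 = 5·6, so 5 | u_1.
Assume 5 | u_k, so u_k = 5t for some integer t.
Then u_{k+1} = -2u_k − 10 = -2·(5t) − 10 = 5(-2t − 2), so 5 | u_{k+1}.
This completes the inductive step, so 5 | u_i for all i ≥ 1.

5 | u_i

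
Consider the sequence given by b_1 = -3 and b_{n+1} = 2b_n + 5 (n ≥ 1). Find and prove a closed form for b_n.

Claim: b_n = 2^n − 5.

Base case: b_1 = -3, and 2^1 − 5 = 2 − 5 = -3.
Assume b_j = 2^j − 5 for some j ≥ 1.
Then b_{j+1} = 2b_j + 5 = 2·(2^j − 5) + 5 = 2^{j+1} − 10 + 5 = 2^{j+1} − 5.
So the formula holds for j+1, and by induction b_n = 2^n − 5 for all n ≥ 1.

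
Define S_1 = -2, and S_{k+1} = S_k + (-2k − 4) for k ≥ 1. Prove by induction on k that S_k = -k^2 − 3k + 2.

Base case: S_1 = -2, and -1^2 − 3·1 + 2 = -2.
Assume S_j = -j^2 − 3j + 2.
Then S_{j+1} = S_j + (-2j − 4) = (-j^2 − 3j + 2) + (-2j − 4) = -j^2 − 5j − 2,
and -(j+1)^2 − 3·(j+1) + 2 = -j^2 − 5j − 2.
Hence S_k = -k^2 − 3k + 2 for every k ≥ 1, by induction.

S_k = -k^2 − 3k + 2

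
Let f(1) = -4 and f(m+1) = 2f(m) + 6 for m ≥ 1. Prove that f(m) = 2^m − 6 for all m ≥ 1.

Base case: f(1) = -4, and 2^1 − 6 = 2 − 6 = -4.
Assume f(r) = 2^r − 6 for some r ≥ 1.
Then f(r+1) = 2f(r) + 6 = 2·(2^r − 6) + 6 = 2^{r+1} − 12 + 6 = 2^{r+1} − 6.
By induction, f(m) = 2^m − 6 for all m ≥ 1.

f(m) = 2^m − 6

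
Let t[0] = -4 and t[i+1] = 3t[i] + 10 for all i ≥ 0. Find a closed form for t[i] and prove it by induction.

Claim: t[i] = 3^i − 5.

Base case: t[0] = -4, and 3^0 − 5 = 1 − 5 = -4.
Assume t[j] = 3^j − 5 for some j ≥ 0.
Then t[j+1] = 3t[j] + 10 = 3·(3^j − 5) + 10 = 3^{j+1} − 15 + 10 = 3^{j+1} − 5.
By induction, t[i] = 3^i − 5 for all i ≥ 0.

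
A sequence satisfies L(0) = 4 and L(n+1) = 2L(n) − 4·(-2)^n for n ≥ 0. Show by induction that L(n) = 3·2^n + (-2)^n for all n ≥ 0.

Base case: L(0) = 4, and 3·2^0 + (-2)^0 = 3 + 1 = 4.
Assume L(m) = 3·2^m + (-2)^m for some m ≥ 0.
Then L(m+1) = 2L(m) − 4·(-2)^m = 2·(3·2^m + (-2)^m) − 4·(-2)^m = 3·2^{m+1} + 2·(-2)^m − 4·(-2)^m = 3·2^{m+1} − 2·(-2)^m = 3·2^{m+1} + (-2)^{m+1}.
By induction, L(n) = 3·2^n + (-2)^n for all n ≥ 0.

L(n) = 3·2^n + (-2)^n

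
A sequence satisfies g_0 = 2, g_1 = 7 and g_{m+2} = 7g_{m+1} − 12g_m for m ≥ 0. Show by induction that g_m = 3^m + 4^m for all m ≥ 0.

Base cases: g_0 = 2 and 3^0 + 4^0 = 2; g_1 = 7 and 3^1 + 4^1 = 7.
Assume g_j = 3^j + 4^j for all 0 ≤ j ≤ r, where r ≥ 1.
Then g_{r+1} = 7g_r − 12g_{r−1} = 7·(3^r + 4^r) − 12·(3^{r−1} + 4^{r−1}) = (7·3 − 12)3^{r−1} + (7·4 − 12)4^{r−1} = 9·3^{r−1} + 16·4^{r−1} = 3^{r+1} + 4^{r+1}.
By strong induction, g_m = 3^m + 4^m for all m ≥ 0.

g_m = 3^m + 4^m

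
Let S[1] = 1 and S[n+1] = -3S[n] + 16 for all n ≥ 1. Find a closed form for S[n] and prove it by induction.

Claim: S[n] = (-3)^n + 4.

Base case: S[1] = 1, and (-3)^1 + 4 = -3 + 4 = 1.
Assume S[k] = (-3)^k + 4 for some k ≥ 1.
Then S[k+1] = -3S[k] + 16 = -3·((-3)^k + 4) + 16 = -3·(-3)^k − 12 + 16 = (-3)^{k+1} + 4.
By induction, S[n] = (-3)^n + 4 for all n ≥ 1.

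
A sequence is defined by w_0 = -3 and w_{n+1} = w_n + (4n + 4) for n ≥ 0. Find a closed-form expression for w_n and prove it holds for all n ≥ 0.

Claim: w_n = 2n^2 + 2n − 3.

Base case: w_0 = -3, and 2·0^2 + 2·0 − 3 = -3.
Assume w_r = 2r^2 + 2r − 3.
Then w_{r+1} = w_r + (4r + 4) = (2r^2 + 2r − 3) + (4r + 4) = 2r^2 + 6r + 1,
and 2·(r+1)^2 + 2·(r+1) − 3 = 2r^2 + 6r + 1.
This completes the inductive step, so w_n = 2n^2 + 2n − 3 for all n ≥ 0.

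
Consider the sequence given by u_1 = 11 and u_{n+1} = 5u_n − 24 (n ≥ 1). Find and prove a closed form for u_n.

Claim: u_n = 5^n + 6.

Base case: u_1 = 11, and 5^1 + 6 = 5 + 6 = 11.
Assume u_m = 5^m + 6 for some m ≥ 1.
Then u_{m+1} = 5u_m − 24 = 5·(5^m + 6) − 24 = 5^{m+1} + 30 − 24 = 5^{m+1} + 6.
Hence u_n = 5^n + 6 for every n ≥ 1, by induction.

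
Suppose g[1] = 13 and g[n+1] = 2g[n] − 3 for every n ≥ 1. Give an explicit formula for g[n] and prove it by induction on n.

Claim: g[n] = 5·2^n + 3.

Base case: g[1] = 13, and 5·2^1 + 3 = 10 + 3 = 13.
Assume g[m] = 5·2^m + 3 for some m ≥ 1.
Then g[m+1] = 2g[m] − 3 = 2·(5·2^m + 3) − 3 = 10·2^m + 6 − 3 = 5·2^{m+1} + 3.
By induction, g[n] = 5·2^n + 3 for all n ≥ 1.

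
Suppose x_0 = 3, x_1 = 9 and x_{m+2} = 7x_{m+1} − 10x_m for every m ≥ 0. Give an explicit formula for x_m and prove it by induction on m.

Claim: x_m = 2·2^m + 5^m.

Base cases: x_0 = 3 and 2·2^0 + 5^0 = 3; x_1 = 9 and 2·2^1 + 5^1 = 9.
Assume x_j = 2·2^j + 5^j for all 0 ≤ j ≤ k, where k ≥ 1.
Then x_{k+1} = 7x_k − 10x_{k−1} = 7·(2·2^k + 5^k) − 10·(2·2^{k−1} + 5^{k−1}) = 2·(7·2 − 10)2^{k−1} + (7·5 − 10)5^{k−1} = 8·2^{k−1} + 25·5^{k−1} = 2·2^{k+1} + 5^{k+1}.
So the formula holds for k+1, and by strong induction x_m = 2·2^m + 5^m for all m ≥ 0.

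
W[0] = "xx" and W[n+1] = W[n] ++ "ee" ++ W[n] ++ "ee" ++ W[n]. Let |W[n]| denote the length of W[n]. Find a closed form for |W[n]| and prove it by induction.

Claim: |W[n]| = 4·3^n − 2.

Base case: |W[0]| = 2, and 4·3^0 − 2 = 2.
Assume |W[r]| = 4·3^r − 2.
Then |W[r+1]| = 3|W[r]| + 4 = 3(4·3^r − 2) + 4 = 4·3^{r+1} − 6 + 4 = 4·3^{r+1} − 2.
So the formula holds for r+1, and by induction |W[n]| = 4·3^n − 2 for all n ≥ 0.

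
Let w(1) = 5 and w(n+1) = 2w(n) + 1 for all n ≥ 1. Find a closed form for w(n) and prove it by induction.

Claim: w(n) = 3·2^n − 1.

Base case: w(1) = 5, and 3·2^1 − 1 = 6 − 1 = 5.
Assume w(m) = 3·2^m − 1 for some m ≥ 1.
Then w(m+1) = 2w(m) + 1 = 2·(3·2^m − 1) + 1 = 6·2^m − 2 + 1 = 3·2^{m+1} − 1.
By induction, w(n) = 3·2^n − 1 for all n ≥ 1.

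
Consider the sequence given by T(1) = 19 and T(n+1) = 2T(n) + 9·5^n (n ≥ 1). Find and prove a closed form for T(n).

Claim: T(n) = 2·2^n + 3·5^n.

Base case: T(1) = 19, and 2·2^1 + 3·5^1 = 4 + 15 = 19.
Assume T(r) = 2·2^r + 3·5^r for some r ≥ 1.
Then T(r+1) = 2T(r) + 9·5^r = 2·(2·2^r + 3·5^r) + 9·5^r = 2·2^{r+1} + 6·5^r + 9·5^r = 2·2^{r+1} + 15·5^r = 2·2^{r+1} + 3·5^{r+1}.
So the formula holds for r+1, and by induction T(n) = 2·2^n + 3·5^n for all n ≥ 1.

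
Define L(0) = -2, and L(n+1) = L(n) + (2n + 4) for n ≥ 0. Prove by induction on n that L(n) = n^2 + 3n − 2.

Base case: L(0) = -2, and 0^2 + 3·0 − 2 = -2.
Assume L(j) = j^2 + 3j − 2.
Then L(j+1) = L(j) + (2j + 4) = (j^2 + 3j − 2) + (2j + 4) = j^2 + 5j + 2,
and (j+1)^2 + 3·(j+1) − 2 = j^2 + 5j + 2.
This completes the inductive step, so L(n) = n^2 + 3n − 2 for all n ≥ 0.

L(n) = n^2 + 3n − 2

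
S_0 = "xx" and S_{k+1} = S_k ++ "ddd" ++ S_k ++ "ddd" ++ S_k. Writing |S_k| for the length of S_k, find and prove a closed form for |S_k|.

Claim: |S_k| = 5·3^k − 3.

Base case: |S_0| = 2, and 5·3^0 − 3 = 2.
Assume |S_r| = 5·3^r − 3.
Then |S_{r+1}| = 3|S_r| + 6 = 3(5·3^r − 3) + 6 = 5·3^{r+1} − 9 + 6 = 5·3^{r+1} − 3.
By induction, |S_k| = 5·3^k − 3 for all k ≥ 0.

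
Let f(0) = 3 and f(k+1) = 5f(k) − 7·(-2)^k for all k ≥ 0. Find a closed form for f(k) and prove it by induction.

Claim: f(k) = 2·5^k + (-2)^k.

Base case: f(0) = 3, and 2·5^0 + (-2)^0 = 2 + 1 = 3.
Assume f(m) = 2·5^m + (-2)^m for some m ≥ 0.
Then f(m+1) = 5f(m) − 7·(-2)^m = 5·(2·5^m + (-2)^m) − 7·(-2)^m = 2·5^{m+1} + 5·(-2)^m − 7·(-2)^m = 2·5^{m+1} − 2·(-2)^m = 2·5^{m+1} + (-2)^{m+1}.
Hence f(k) = 2·5^k + (-2)^k for every k ≥ 0, by induction.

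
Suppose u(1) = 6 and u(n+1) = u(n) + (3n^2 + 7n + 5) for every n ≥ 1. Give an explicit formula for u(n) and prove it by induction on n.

Claim: u(n) = n^3 + 2n^2 + 2n + 1.

Base case: u(1) = 6, and 1^3 + 2·1^2 + 2·1 + 1 = 6.
Assume u(j) = j^3 + 2j^2 + 2j + 1.
Then u(j+1) = u(j) + (3j^2 + 7j + 5) = (j^3 + 2j^2 + 2j + 1) + (3j^2 + 7j + 5) = j^3 + 5j^2 + 9j + 6,
and (j+1)^3 + 2·(j+1)^2 + 2·(j+1) + 1 = j^3 + 5j^2 + 9j + 6.
By induction, u(n) = n^3 + 2n^2 + 2n + 1 for all n ≥ 1.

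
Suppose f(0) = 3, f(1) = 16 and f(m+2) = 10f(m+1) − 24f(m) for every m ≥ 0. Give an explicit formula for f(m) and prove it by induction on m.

Claim: f(m) = 2·6^m + 4^m.

Base cases: f(0) = 3 and 2·6^0 + 4^0 = 3; f(1) = 16 and 2·6^1 + 4^1 = 16.
Assume f(j) = 2·6^j + 4^j for all 0 ≤ j ≤ k, where k ≥ 1.
Then f(k+1) = 10f(k) − 24f(k−1) = 10·(2·6^k + 4^k) − 24·(2·6^{k−1} + 4^{k−1}) = 2·(10·6 − 24)6^{k−1} + (10·4 − 24)4^{k−1} = 72·6^{k−1} + 16·4^{k−1} = 2·6^{k+1} + 4^{k+1}.
So the formula holds for k+1, and by strong induction f(m) = 2·6^m + 4^m for all m ≥ 0.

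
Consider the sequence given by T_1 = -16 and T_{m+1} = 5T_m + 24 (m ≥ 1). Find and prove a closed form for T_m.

Claim: T_m = -2·5^m − 6.

Base case: T_1 = -16, and -2·5^1 − 6 = -10 − 6 = -16.
Assume T_j = -2·5^j − 6 for some j ≥ 1.
Then T_{j+1} = 5T_j + 24 = 5·(-2·5^j − 6) + 24 = -10·5^j − 30 + 24 = -2·5^{j+1} − 6.
This completes the inductive step, so T_m = -2·5^m − 6 for all m ≥ 1.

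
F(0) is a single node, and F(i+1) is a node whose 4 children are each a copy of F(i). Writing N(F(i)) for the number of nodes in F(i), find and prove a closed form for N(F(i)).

Claim: N(F(i)) = (4^{i+1} − 1)/3.

Base case: N(F(0)) = 1, and (4^{0+1} − 1)/3 = 1.
Assume N(F(j)) = (4^{j+1} − 1)/3.
Then N(F(j+1)) = 1 + 4N(F(j)) = 1 + 4·(4^{j+1} − 1)/3 = 1 + (4^{j+2} − 4)/3 = (3 + 4^{j+2} − 4)/3 = (4^{j+2} − 1)/3.
By induction, N(F(i)) = (4^{i+1} − 1)/3 for all i ≥ 0.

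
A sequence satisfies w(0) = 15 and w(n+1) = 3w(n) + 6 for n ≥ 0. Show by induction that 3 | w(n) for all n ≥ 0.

Base case: w(0) = 15 = 3·5, so 3 | w(0).
Assume 3 | w(k), so w(k) = 3t for some integer t.
Then w(k+1) = 3w(k) + 6 = 3·(3t) + 6 = 3(3t + 2), so 3 | w(k+1).
By induction, 3 | w(n) for all n ≥ 0.

3 | w(n)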